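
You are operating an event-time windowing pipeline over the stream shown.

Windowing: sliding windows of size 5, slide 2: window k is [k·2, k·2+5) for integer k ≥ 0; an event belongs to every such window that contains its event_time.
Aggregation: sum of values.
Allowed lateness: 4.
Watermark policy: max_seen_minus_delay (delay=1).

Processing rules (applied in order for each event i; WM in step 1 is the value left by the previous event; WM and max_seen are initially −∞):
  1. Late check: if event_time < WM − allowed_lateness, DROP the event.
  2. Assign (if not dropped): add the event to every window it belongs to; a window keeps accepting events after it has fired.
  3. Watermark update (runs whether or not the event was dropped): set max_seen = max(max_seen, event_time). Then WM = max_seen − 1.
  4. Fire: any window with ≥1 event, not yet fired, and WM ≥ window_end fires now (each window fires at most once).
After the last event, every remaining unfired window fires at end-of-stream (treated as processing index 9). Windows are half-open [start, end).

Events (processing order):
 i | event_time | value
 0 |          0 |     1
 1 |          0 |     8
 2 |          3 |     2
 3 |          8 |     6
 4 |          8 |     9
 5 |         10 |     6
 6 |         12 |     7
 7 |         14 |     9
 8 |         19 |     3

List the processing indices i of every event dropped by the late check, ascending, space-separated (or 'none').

none

i=0 t=0 v=1: → [0,5); WM=-1
i=1 t=0 v=8: → [0,5); WM=-1
i=2 t=3 v=2: → [2,7),[0,5); WM=2
i=3 t=8 v=6: → [8,13),[6,11),[4,9); WM=7; [0,5) fires=11 [2,7) fires=2
i=4 t=8 v=9: → [8,13),[6,11),[4,9); WM=7
i=5 t=10 v=6: → [10,15),[8,13),[6,11); WM=9; [4,9) fires=15
i=6 t=12 v=7: → [12,17),[10,15),[8,13); WM=11; [6,11) fires=21
i=7 t=14 v=9: → [14,19),[12,17),[10,15); WM=13; [8,13) fires=28
i=8 t=19 v=3: → [18,23),[16,21); WM=18; [10,15) fires=22 [12,17) fires=16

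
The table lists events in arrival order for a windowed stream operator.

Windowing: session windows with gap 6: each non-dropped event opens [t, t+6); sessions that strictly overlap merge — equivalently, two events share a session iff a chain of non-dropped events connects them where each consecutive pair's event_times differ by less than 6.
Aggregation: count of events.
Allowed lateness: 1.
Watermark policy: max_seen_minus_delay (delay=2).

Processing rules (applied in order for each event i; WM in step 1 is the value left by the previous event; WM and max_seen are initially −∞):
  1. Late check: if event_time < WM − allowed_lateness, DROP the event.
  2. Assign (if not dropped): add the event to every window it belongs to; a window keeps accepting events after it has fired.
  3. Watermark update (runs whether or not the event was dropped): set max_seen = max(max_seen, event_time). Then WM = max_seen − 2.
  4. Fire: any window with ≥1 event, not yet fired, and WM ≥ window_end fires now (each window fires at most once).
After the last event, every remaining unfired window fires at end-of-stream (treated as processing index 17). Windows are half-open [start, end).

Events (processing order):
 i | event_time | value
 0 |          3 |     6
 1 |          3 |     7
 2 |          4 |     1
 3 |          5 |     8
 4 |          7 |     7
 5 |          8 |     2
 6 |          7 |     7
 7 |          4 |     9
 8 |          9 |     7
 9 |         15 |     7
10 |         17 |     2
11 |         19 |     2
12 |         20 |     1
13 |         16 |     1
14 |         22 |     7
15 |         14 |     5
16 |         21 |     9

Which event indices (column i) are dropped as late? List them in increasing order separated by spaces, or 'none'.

i=0 t=3 v=6: → [3,9); WM=1
i=1 t=3 v=7: → [3,9); WM=1
i=2 t=4 v=1: → [3,10); WM=2
i=3 t=5 v=8: → [3,11); WM=3
i=4 t=7 v=7: → [3,13); WM=5
i=5 t=8 v=2: → [3,14); WM=6
i=6 t=7 v=7: → [3,14); WM=6
i=7 t=4 v=9: DROP (t<6-1); WM=6
i=8 t=9 v=7: → [3,15); WM=7
i=9 t=15 v=7: → [15,21); WM=13
i=10 t=17 v=2: → [15,23); WM=15
i=11 t=19 v=2: → [15,25); WM=17
i=12 t=20 v=1: → [15,26); WM=18
i=13 t=16 v=1: DROP (t<18-1); WM=18
i=14 t=22 v=7: → [15,28); WM=20
i=15 t=14 v=5: DROP (t<20-1); WM=20
i=16 t=21 v=9: → [15,28); WM=20

7 13 15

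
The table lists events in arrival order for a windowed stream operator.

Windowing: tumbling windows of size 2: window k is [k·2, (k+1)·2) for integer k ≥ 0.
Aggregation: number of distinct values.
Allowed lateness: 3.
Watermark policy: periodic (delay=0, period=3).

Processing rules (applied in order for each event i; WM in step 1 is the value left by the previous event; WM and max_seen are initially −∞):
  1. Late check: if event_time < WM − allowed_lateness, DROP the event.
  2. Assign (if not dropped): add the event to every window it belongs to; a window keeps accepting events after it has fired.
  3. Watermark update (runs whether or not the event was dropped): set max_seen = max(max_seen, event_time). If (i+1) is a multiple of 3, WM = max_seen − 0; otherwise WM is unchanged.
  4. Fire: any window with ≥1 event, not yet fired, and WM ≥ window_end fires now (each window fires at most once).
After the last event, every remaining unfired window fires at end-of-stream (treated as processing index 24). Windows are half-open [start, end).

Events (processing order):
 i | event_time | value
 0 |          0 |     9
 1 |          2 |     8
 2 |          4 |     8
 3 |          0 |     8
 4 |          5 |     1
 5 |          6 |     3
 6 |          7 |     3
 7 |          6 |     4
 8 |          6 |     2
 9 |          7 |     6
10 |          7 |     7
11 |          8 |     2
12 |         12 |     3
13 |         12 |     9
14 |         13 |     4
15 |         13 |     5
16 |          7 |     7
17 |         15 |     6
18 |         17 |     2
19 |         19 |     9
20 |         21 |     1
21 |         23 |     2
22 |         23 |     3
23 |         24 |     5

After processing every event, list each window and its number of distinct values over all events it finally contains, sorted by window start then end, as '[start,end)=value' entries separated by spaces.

i=0 t=0 v=9: → [0,2); WM=−∞
i=1 t=2 v=8: → [2,4); WM=−∞
i=2 t=4 v=8: → [4,6); WM=4; [0,2) fires=1 [2,4) fires=1
i=3 t=0 v=8: DROP (t<4-3); WM=4
i=4 t=5 v=1: → [4,6); WM=4
i=5 t=6 v=3: → [6,8); WM=6; [4,6) fires=2
i=6 t=7 v=3: → [6,8); WM=6
i=7 t=6 v=4: → [6,8); WM=6
i=8 t=6 v=2: → [6,8); WM=7
i=9 t=7 v=6: → [6,8); WM=7
i=10 t=7 v=7: → [6,8); WM=7
i=11 t=8 v=2: → [8,10); WM=8; [6,8) fires=5
i=12 t=12 v=3: → [12,14); WM=8
i=13 t=12 v=9: → [12,14); WM=8
i=14 t=13 v=4: → [12,14); WM=13; [8,10) fires=1
i=15 t=13 v=5: → [12,14); WM=13
i=16 t=7 v=7: DROP (t<13-3); WM=13
i=17 t=15 v=6: → [14,16); WM=15; [12,14) fires=4
i=18 t=17 v=2: → [16,18); WM=15
i=19 t=19 v=9: → [18,20); WM=15
i=20 t=21 v=1: → [20,22); WM=21; [14,16) fires=1 [16,18) fires=1 [18,20) fires=1
i=21 t=23 v=2: → [22,24); WM=21
i=22 t=23 v=3: → [22,24); WM=21
i=23 t=24 v=5: → [24,26); WM=24; [20,22) fires=1 [22,24) fires=2

[0,2)=1 [2,4)=1 [4,6)=2 [6,8)=5 [8,10)=1 [12,14)=4 [14,16)=1 [16,18)=1 [18,20)=1 [20,22)=1 [22,24)=2 [24,26)=1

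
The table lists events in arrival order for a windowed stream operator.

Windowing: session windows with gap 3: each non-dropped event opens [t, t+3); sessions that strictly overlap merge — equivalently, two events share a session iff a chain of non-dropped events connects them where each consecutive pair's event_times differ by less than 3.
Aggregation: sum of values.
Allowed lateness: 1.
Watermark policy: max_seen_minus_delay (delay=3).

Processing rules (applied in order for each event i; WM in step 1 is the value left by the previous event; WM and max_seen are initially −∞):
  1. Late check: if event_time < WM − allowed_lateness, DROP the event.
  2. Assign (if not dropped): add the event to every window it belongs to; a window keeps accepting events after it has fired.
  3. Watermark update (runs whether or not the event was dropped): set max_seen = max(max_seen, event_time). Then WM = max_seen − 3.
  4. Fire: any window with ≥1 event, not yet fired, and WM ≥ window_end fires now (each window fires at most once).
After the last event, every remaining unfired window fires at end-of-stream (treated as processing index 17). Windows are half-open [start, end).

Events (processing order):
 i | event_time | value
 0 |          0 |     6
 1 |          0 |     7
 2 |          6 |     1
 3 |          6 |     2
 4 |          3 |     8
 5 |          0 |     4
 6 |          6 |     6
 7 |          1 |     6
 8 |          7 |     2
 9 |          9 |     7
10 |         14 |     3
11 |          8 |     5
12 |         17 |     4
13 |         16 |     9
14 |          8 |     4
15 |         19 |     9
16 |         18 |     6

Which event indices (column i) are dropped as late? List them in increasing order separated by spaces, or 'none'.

i=0 t=0 v=6: → [0,3); WM=-3
i=1 t=0 v=7: → [0,3); WM=-3
i=2 t=6 v=1: → [6,9); WM=3
i=3 t=6 v=2: → [6,9); WM=3
i=4 t=3 v=8: → [3,6); WM=3
i=5 t=0 v=4: DROP (t<3-1); WM=3
i=6 t=6 v=6: → [6,9); WM=3
i=7 t=1 v=6: DROP (t<3-1); WM=3
i=8 t=7 v=2: → [6,10); WM=4
i=9 t=9 v=7: → [6,12); WM=6
i=10 t=14 v=3: → [14,17); WM=11
i=11 t=8 v=5: DROP (t<11-1); WM=11
i=12 t=17 v=4: → [17,20); WM=14
i=13 t=16 v=9: → [14,20); WM=14
i=14 t=8 v=4: DROP (t<14-1); WM=14
i=15 t=19 v=9: → [14,22); WM=16
i=16 t=18 v=6: → [14,22); WM=16

5 7 11 14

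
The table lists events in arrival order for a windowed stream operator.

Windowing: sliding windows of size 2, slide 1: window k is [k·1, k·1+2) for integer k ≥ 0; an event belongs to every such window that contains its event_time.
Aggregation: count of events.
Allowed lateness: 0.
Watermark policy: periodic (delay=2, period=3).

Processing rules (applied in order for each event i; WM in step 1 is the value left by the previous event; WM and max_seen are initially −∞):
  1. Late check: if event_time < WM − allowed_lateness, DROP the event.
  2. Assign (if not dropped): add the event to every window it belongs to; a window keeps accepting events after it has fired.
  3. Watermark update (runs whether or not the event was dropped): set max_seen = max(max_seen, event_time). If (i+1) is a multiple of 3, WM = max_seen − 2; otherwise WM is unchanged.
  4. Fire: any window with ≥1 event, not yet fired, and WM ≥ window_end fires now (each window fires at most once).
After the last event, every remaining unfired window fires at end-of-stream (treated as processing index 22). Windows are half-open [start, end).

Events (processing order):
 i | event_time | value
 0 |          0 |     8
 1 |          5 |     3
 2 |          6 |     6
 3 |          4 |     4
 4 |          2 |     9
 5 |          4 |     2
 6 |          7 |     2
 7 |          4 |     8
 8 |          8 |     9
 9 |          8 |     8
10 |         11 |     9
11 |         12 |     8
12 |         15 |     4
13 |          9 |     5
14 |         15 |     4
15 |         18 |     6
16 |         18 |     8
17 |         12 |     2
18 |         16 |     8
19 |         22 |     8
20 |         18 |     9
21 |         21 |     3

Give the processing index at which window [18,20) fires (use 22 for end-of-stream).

20

i=0 t=0 v=8: → [0,2); WM=−∞
i=1 t=5 v=3: → [5,7),[4,6); WM=−∞
i=2 t=6 v=6: → [6,8),[5,7); WM=4; [0,2) fires=1
i=3 t=4 v=4: → [4,6),[3,5); WM=4
i=4 t=2 v=9: DROP (t<4-0); WM=4
i=5 t=4 v=2: → [4,6),[3,5); WM=4
i=6 t=7 v=2: → [7,9),[6,8); WM=4
i=7 t=4 v=8: → [4,6),[3,5); WM=4
i=8 t=8 v=9: → [8,10),[7,9); WM=6; [3,5) fires=3 [4,6) fires=4
i=9 t=8 v=8: → [8,10),[7,9); WM=6
i=10 t=11 v=9: → [11,13),[10,12); WM=6
i=11 t=12 v=8: → [12,14),[11,13); WM=10; [5,7) fires=2 [6,8) fires=2 [7,9) fires=3 [8,10) fires=2
i=12 t=15 v=4: → [15,17),[14,16); WM=10
i=13 t=9 v=5: DROP (t<10-0); WM=10
i=14 t=15 v=4: → [15,17),[14,16); WM=13; [10,12) fires=1 [11,13) fires=2
i=15 t=18 v=6: → [18,20),[17,19); WM=13
i=16 t=18 v=8: → [18,20),[17,19); WM=13
i=17 t=12 v=2: DROP (t<13-0); WM=16; [12,14) fires=1 [14,16) fires=2
i=18 t=16 v=8: → [16,18),[15,17); WM=16
i=19 t=22 v=8: → [22,24),[21,23); WM=16
i=20 t=18 v=9: → [18,20),[17,19); WM=20; [15,17) fires=3 [16,18) fires=1 [17,19) fires=3 [18,20) fires=3
i=21 t=21 v=3: → [21,23),[20,22); WM=20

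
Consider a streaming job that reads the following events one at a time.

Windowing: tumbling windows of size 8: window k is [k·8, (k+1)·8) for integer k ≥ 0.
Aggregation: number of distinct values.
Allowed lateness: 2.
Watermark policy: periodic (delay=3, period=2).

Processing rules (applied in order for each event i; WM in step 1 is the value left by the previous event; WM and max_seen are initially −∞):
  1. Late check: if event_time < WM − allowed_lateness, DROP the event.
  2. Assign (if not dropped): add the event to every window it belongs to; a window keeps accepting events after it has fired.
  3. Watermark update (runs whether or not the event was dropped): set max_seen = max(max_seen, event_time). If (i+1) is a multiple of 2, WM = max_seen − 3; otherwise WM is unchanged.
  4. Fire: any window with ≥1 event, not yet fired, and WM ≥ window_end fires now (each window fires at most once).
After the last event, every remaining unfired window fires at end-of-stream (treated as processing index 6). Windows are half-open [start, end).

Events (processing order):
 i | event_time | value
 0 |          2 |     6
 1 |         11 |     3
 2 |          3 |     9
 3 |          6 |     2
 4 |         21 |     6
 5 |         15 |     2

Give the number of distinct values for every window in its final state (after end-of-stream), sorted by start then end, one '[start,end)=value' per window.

i=0 t=2 v=6: → [0,8); WM=−∞
i=1 t=11 v=3: → [8,16); WM=8; [0,8) fires=1
i=2 t=3 v=9: DROP (t<8-2); WM=8
i=3 t=6 v=2: → [0,8); WM=8
i=4 t=21 v=6: → [16,24); WM=8
i=5 t=15 v=2: → [8,16); WM=18; [8,16) fires=2

[0,8)=2 [8,16)=2 [16,24)=1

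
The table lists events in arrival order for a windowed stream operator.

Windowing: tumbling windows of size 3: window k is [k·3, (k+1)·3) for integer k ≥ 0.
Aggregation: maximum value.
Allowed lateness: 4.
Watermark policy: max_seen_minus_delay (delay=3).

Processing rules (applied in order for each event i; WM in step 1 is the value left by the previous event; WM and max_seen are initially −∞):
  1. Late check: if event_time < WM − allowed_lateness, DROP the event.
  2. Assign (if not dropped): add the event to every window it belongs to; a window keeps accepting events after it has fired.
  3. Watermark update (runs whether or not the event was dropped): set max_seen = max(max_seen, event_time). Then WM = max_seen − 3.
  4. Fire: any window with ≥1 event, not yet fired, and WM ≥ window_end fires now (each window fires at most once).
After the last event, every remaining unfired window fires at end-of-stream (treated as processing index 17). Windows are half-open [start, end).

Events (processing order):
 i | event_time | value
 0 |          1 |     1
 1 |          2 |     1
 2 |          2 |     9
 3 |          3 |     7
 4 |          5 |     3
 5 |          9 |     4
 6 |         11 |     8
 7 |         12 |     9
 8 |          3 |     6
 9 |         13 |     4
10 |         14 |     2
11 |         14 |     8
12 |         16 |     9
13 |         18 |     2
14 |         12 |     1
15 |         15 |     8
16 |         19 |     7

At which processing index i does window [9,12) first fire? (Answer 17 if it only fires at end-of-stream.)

12

i=0 t=1 v=1: → [0,3); WM=-2
i=1 t=2 v=1: → [0,3); WM=-1
i=2 t=2 v=9: → [0,3); WM=-1
i=3 t=3 v=7: → [3,6); WM=0
i=4 t=5 v=3: → [3,6); WM=2
i=5 t=9 v=4: → [9,12); WM=6; [0,3) fires=9 [3,6) fires=7
i=6 t=11 v=8: → [9,12); WM=8
i=7 t=12 v=9: → [12,15); WM=9
i=8 t=3 v=6: DROP (t<9-4); WM=9
i=9 t=13 v=4: → [12,15); WM=10
i=10 t=14 v=2: → [12,15); WM=11
i=11 t=14 v=8: → [12,15); WM=11
i=12 t=16 v=9: → [15,18); WM=13; [9,12) fires=8
i=13 t=18 v=2: → [18,21); WM=15; [12,15) fires=9
i=14 t=12 v=1: → [12,15); WM=15
i=15 t=15 v=8: → [15,18); WM=15
i=16 t=19 v=7: → [18,21); WM=16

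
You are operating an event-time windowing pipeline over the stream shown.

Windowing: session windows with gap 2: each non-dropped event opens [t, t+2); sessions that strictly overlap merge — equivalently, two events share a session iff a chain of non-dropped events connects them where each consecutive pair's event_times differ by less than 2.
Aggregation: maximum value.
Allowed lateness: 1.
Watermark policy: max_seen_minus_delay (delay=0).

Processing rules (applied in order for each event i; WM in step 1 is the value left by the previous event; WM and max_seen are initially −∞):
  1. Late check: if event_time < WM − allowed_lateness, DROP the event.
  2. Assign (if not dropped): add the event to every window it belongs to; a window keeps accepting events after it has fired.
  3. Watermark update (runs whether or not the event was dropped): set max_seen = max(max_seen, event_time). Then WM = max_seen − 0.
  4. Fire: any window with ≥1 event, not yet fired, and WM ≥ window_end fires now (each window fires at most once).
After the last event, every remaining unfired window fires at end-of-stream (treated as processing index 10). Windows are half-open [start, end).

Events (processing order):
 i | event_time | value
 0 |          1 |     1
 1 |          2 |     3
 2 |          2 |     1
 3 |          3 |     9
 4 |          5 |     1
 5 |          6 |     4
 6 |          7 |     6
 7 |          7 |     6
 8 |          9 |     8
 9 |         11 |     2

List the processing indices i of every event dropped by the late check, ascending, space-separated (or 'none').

i=0 t=1 v=1: → [1,3); WM=1
i=1 t=2 v=3: → [1,4); WM=2
i=2 t=2 v=1: → [1,4); WM=2
i=3 t=3 v=9: → [1,5); WM=3
i=4 t=5 v=1: → [5,7); WM=5
i=5 t=6 v=4: → [5,8); WM=6
i=6 t=7 v=6: → [5,9); WM=7
i=7 t=7 v=6: → [5,9); WM=7
i=8 t=9 v=8: → [9,11); WM=9
i=9 t=11 v=2: → [11,13); WM=11

none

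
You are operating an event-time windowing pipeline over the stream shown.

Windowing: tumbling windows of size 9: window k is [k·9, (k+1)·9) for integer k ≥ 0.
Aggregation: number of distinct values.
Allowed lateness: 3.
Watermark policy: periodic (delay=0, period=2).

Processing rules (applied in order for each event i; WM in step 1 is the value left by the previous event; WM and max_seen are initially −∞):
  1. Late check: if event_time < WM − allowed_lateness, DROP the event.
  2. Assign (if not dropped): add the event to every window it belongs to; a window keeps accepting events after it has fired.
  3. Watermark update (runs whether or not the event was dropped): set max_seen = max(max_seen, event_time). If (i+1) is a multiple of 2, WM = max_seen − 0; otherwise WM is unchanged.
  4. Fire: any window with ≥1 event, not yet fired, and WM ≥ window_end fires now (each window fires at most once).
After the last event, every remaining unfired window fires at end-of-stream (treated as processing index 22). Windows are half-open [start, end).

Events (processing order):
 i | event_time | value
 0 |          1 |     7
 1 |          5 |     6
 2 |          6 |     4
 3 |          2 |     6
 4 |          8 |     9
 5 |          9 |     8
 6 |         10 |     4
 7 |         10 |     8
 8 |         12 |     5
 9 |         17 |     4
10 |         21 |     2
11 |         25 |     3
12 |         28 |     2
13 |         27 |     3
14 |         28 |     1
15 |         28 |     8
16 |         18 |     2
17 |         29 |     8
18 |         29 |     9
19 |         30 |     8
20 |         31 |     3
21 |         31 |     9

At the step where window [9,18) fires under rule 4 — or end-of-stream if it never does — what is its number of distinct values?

i=0 t=1 v=7: → [0,9); WM=−∞
i=1 t=5 v=6: → [0,9); WM=5
i=2 t=6 v=4: → [0,9); WM=5
i=3 t=2 v=6: → [0,9); WM=6
i=4 t=8 v=9: → [0,9); WM=6
i=5 t=9 v=8: → [9,18); WM=9; [0,9) fires=4
i=6 t=10 v=4: → [9,18); WM=9
i=7 t=10 v=8: → [9,18); WM=10
i=8 t=12 v=5: → [9,18); WM=10
i=9 t=17 v=4: → [9,18); WM=17
i=10 t=21 v=2: → [18,27); WM=17
i=11 t=25 v=3: → [18,27); WM=25; [9,18) fires=3
i=12 t=28 v=2: → [27,36); WM=25
i=13 t=27 v=3: → [27,36); WM=28; [18,27) fires=2
i=14 t=28 v=1: → [27,36); WM=28
i=15 t=28 v=8: → [27,36); WM=28
i=16 t=18 v=2: DROP (t<28-3); WM=28
i=17 t=29 v=8: → [27,36); WM=29
i=18 t=29 v=9: → [27,36); WM=29
i=19 t=30 v=8: → [27,36); WM=30
i=20 t=31 v=3: → [27,36); WM=30
i=21 t=31 v=9: → [27,36); WM=31

3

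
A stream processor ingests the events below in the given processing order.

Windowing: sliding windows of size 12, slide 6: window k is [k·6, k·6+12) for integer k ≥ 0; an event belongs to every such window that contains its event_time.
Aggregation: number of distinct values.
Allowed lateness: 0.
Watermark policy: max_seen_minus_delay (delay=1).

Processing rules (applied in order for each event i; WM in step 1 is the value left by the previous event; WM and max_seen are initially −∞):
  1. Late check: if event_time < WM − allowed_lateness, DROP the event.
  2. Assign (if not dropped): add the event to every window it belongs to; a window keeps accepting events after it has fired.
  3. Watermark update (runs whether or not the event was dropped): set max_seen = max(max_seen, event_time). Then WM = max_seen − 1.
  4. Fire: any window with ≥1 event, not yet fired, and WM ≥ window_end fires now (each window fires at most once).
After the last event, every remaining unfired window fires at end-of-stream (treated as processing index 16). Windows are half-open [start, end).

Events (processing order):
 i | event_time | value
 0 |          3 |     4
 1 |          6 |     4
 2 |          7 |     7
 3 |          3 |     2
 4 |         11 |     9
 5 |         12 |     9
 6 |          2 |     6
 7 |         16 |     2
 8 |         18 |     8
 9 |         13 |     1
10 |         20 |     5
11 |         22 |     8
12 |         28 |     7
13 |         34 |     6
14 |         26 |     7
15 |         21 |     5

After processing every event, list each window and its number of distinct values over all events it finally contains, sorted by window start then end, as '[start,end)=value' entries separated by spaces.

[0,12)=3 [6,18)=4 [12,24)=4 [18,30)=3 [24,36)=2 [30,42)=1

i=0 t=3 v=4: → [0,12); WM=2
i=1 t=6 v=4: → [6,18),[0,12); WM=5
i=2 t=7 v=7: → [6,18),[0,12); WM=6
i=3 t=3 v=2: DROP (t<6-0); WM=6
i=4 t=11 v=9: → [6,18),[0,12); WM=10
i=5 t=12 v=9: → [12,24),[6,18); WM=11
i=6 t=2 v=6: DROP (t<11-0); WM=11
i=7 t=16 v=2: → [12,24),[6,18); WM=15; [0,12) fires=3
i=8 t=18 v=8: → [18,30),[12,24); WM=17
i=9 t=13 v=1: DROP (t<17-0); WM=17
i=10 t=20 v=5: → [18,30),[12,24); WM=19; [6,18) fires=4
i=11 t=22 v=8: → [18,30),[12,24); WM=21
i=12 t=28 v=7: → [24,36),[18,30); WM=27; [12,24) fires=4
i=13 t=34 v=6: → [30,42),[24,36); WM=33; [18,30) fires=3
i=14 t=26 v=7: DROP (t<33-0); WM=33
i=15 t=21 v=5: DROP (t<33-0); WM=33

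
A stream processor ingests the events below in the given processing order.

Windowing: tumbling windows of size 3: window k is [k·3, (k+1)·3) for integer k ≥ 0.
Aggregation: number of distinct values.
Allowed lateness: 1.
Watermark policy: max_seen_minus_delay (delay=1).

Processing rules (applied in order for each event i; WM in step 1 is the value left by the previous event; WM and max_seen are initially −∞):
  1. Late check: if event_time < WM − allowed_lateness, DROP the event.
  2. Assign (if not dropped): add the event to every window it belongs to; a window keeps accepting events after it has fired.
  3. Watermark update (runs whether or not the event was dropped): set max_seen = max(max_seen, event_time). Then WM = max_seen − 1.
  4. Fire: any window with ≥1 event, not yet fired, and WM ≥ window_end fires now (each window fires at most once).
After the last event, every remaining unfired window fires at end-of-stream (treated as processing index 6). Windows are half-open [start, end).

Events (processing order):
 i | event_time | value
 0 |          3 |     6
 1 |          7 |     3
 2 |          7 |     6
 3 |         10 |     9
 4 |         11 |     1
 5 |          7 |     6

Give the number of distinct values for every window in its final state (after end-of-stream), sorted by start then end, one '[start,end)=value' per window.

i=0 t=3 v=6: → [3,6); WM=2
i=1 t=7 v=3: → [6,9); WM=6; [3,6) fires=1
i=2 t=7 v=6: → [6,9); WM=6
i=3 t=10 v=9: → [9,12); WM=9; [6,9) fires=2
i=4 t=11 v=1: → [9,12); WM=10
i=5 t=7 v=6: DROP (t<10-1); WM=10

[3,6)=1 [6,9)=2 [9,12)=2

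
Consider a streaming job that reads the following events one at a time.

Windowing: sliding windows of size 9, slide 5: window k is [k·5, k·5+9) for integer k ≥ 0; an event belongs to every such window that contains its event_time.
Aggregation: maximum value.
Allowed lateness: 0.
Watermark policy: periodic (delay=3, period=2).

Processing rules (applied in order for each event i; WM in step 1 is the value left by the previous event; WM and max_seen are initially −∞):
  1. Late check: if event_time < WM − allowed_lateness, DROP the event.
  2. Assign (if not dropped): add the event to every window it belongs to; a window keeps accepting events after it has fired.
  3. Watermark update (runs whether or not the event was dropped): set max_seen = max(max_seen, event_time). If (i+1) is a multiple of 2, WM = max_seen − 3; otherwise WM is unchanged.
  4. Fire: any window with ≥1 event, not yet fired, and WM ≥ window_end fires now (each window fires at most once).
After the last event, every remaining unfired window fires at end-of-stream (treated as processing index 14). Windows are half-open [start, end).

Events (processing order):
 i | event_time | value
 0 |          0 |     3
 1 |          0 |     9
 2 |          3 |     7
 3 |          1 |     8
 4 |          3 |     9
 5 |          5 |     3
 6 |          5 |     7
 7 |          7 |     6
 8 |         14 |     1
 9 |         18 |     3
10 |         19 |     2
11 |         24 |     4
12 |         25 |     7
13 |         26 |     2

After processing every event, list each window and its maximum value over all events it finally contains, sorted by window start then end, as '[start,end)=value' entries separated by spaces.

i=0 t=0 v=3: → [0,9); WM=−∞
i=1 t=0 v=9: → [0,9); WM=-3
i=2 t=3 v=7: → [0,9); WM=-3
i=3 t=1 v=8: → [0,9); WM=0
i=4 t=3 v=9: → [0,9); WM=0
i=5 t=5 v=3: → [5,14),[0,9); WM=2
i=6 t=5 v=7: → [5,14),[0,9); WM=2
i=7 t=7 v=6: → [5,14),[0,9); WM=4
i=8 t=14 v=1: → [10,19); WM=4
i=9 t=18 v=3: → [15,24),[10,19); WM=15; [0,9) fires=9 [5,14) fires=7
i=10 t=19 v=2: → [15,24); WM=15
i=11 t=24 v=4: → [20,29); WM=21; [10,19) fires=3
i=12 t=25 v=7: → [25,34),[20,29); WM=21
i=13 t=26 v=2: → [25,34),[20,29); WM=23

[0,9)=9 [5,14)=7 [10,19)=3 [15,24)=3 [20,29)=7 [25,34)=7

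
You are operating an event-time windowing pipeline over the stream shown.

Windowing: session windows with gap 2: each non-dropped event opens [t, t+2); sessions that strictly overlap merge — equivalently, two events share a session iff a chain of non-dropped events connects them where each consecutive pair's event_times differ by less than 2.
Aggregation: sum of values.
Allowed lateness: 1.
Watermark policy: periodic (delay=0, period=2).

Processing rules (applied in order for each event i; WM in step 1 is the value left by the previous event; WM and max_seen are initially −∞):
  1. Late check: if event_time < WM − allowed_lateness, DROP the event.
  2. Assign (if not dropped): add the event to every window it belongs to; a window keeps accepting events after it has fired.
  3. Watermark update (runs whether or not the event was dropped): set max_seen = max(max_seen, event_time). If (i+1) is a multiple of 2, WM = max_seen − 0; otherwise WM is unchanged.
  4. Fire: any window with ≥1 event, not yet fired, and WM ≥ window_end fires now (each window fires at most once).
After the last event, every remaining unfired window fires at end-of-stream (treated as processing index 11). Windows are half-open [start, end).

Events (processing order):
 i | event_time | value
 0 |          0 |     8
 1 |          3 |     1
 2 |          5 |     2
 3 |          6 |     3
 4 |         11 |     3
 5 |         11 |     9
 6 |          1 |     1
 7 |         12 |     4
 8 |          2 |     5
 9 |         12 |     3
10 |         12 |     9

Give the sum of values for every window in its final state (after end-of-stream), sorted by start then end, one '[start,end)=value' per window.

i=0 t=0 v=8: → [0,2); WM=−∞
i=1 t=3 v=1: → [3,5); WM=3
i=2 t=5 v=2: → [5,7); WM=3
i=3 t=6 v=3: → [5,8); WM=6
i=4 t=11 v=3: → [11,13); WM=6
i=5 t=11 v=9: → [11,13); WM=11
i=6 t=1 v=1: DROP (t<11-1); WM=11
i=7 t=12 v=4: → [11,14); WM=12
i=8 t=2 v=5: DROP (t<12-1); WM=12
i=9 t=12 v=3: → [11,14); WM=12
i=10 t=12 v=9: → [11,14); WM=12

[0,2)=8 [3,5)=1 [5,8)=5 [11,14)=28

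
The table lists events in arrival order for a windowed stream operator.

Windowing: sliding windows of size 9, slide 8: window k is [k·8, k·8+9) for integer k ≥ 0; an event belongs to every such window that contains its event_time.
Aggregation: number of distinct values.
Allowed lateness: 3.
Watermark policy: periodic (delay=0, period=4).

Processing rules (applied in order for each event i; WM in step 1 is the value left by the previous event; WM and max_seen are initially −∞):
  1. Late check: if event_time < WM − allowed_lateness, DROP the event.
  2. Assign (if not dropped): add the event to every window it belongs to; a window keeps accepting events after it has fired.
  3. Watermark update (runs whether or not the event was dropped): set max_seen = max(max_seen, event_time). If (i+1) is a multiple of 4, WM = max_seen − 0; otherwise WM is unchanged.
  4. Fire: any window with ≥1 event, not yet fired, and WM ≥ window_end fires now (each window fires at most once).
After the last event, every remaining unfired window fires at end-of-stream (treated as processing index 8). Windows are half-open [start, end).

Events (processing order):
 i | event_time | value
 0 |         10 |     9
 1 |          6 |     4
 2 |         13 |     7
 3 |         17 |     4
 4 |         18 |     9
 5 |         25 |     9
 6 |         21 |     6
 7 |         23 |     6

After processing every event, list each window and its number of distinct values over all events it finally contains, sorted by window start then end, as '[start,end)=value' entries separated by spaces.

[0,9)=1 [8,17)=2 [16,25)=3 [24,33)=1

i=0 t=10 v=9: → [8,17); WM=−∞
i=1 t=6 v=4: → [0,9); WM=−∞
i=2 t=13 v=7: → [8,17); WM=−∞
i=3 t=17 v=4: → [16,25); WM=17; [0,9) fires=1 [8,17) fires=2
i=4 t=18 v=9: → [16,25); WM=17
i=5 t=25 v=9: → [24,33); WM=17
i=6 t=21 v=6: → [16,25); WM=17
i=7 t=23 v=6: → [16,25); WM=25; [16,25) fires=3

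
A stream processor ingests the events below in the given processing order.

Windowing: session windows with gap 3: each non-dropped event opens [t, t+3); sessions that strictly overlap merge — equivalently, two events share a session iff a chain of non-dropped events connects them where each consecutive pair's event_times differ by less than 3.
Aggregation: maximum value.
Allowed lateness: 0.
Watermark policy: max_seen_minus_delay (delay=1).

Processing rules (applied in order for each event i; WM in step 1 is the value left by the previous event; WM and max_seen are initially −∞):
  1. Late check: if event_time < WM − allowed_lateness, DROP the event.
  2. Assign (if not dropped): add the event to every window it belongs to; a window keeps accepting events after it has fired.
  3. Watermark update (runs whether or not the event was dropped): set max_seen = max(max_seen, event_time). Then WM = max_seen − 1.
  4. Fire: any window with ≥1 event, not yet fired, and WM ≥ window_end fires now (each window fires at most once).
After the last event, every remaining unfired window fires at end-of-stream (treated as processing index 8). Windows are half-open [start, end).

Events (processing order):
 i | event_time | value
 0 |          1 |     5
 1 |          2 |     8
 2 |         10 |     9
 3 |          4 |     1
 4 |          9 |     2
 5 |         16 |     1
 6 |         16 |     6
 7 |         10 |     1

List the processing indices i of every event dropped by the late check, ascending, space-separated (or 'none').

i=0 t=1 v=5: → [1,4); WM=0
i=1 t=2 v=8: → [1,5); WM=1
i=2 t=10 v=9: → [10,13); WM=9
i=3 t=4 v=1: DROP (t<9-0); WM=9
i=4 t=9 v=2: → [9,13); WM=9
i=5 t=16 v=1: → [16,19); WM=15
i=6 t=16 v=6: → [16,19); WM=15
i=7 t=10 v=1: DROP (t<15-0); WM=15

3 7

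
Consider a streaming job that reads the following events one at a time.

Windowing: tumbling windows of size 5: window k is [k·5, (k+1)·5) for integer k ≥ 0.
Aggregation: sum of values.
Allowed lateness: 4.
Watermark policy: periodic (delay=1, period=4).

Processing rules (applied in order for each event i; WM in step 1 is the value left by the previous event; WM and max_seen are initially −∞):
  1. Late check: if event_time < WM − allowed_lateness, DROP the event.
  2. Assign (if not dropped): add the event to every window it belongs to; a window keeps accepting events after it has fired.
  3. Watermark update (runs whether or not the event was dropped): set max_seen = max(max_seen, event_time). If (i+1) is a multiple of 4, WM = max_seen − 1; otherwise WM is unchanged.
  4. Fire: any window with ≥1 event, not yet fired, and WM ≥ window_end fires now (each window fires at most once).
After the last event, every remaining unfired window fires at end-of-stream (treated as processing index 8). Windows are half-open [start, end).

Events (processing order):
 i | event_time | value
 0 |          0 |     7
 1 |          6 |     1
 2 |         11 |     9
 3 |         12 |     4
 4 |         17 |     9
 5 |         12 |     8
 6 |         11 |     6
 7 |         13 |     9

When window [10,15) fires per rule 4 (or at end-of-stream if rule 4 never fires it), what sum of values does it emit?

36

i=0 t=0 v=7: → [0,5); WM=−∞
i=1 t=6 v=1: → [5,10); WM=−∞
i=2 t=11 v=9: → [10,15); WM=−∞
i=3 t=12 v=4: → [10,15); WM=11; [0,5) fires=7 [5,10) fires=1
i=4 t=17 v=9: → [15,20); WM=11
i=5 t=12 v=8: → [10,15); WM=11
i=6 t=11 v=6: → [10,15); WM=11
i=7 t=13 v=9: → [10,15); WM=16; [10,15) fires=36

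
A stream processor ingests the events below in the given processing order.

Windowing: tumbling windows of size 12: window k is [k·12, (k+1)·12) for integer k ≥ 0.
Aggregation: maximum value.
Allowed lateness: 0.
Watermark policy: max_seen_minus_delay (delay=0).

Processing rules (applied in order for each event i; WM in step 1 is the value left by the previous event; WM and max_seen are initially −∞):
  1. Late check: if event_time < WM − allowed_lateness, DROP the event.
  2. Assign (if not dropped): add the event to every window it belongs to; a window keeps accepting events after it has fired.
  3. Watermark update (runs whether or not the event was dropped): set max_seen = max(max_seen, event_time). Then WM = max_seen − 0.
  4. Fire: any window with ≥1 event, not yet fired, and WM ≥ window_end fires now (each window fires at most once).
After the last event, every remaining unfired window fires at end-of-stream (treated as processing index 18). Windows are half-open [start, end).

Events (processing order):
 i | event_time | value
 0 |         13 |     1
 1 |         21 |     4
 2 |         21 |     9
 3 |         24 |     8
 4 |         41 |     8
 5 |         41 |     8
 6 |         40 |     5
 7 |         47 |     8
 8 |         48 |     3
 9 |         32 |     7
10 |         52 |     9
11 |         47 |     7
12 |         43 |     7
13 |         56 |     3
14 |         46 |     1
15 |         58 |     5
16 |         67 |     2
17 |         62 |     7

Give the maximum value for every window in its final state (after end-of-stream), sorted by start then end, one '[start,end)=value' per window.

[12,24)=9 [24,36)=8 [36,48)=8 [48,60)=9 [60,72)=2

i=0 t=13 v=1: → [12,24); WM=13
i=1 t=21 v=4: → [12,24); WM=21
i=2 t=21 v=9: → [12,24); WM=21
i=3 t=24 v=8: → [24,36); WM=24; [12,24) fires=9
i=4 t=41 v=8: → [36,48); WM=41; [24,36) fires=8
i=5 t=41 v=8: → [36,48); WM=41
i=6 t=40 v=5: DROP (t<41-0); WM=41
i=7 t=47 v=8: → [36,48); WM=47
i=8 t=48 v=3: → [48,60); WM=48; [36,48) fires=8
i=9 t=32 v=7: DROP (t<48-0); WM=48
i=10 t=52 v=9: → [48,60); WM=52
i=11 t=47 v=7: DROP (t<52-0); WM=52
i=12 t=43 v=7: DROP (t<52-0); WM=52
i=13 t=56 v=3: → [48,60); WM=56
i=14 t=46 v=1: DROP (t<56-0); WM=56
i=15 t=58 v=5: → [48,60); WM=58
i=16 t=67 v=2: → [60,72); WM=67; [48,60) fires=9
i=17 t=62 v=7: DROP (t<67-0); WM=67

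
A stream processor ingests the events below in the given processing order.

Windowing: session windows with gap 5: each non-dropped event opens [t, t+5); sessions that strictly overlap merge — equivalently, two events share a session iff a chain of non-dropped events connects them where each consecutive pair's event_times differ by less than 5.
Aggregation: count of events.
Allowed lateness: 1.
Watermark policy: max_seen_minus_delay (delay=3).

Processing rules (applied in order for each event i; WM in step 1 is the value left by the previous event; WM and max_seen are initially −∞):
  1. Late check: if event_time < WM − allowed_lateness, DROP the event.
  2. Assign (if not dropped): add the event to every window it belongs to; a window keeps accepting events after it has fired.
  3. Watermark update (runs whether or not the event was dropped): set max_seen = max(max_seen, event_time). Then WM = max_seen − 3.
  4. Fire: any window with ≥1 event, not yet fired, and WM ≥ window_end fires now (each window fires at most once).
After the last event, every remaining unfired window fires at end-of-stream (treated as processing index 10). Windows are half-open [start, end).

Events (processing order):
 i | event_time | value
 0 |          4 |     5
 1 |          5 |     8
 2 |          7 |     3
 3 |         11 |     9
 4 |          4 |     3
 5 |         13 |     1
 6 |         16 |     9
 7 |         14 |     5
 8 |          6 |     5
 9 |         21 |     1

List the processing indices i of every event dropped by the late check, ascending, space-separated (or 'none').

i=0 t=4 v=5: → [4,9); WM=1
i=1 t=5 v=8: → [4,10); WM=2
i=2 t=7 v=3: → [4,12); WM=4
i=3 t=11 v=9: → [4,16); WM=8
i=4 t=4 v=3: DROP (t<8-1); WM=8
i=5 t=13 v=1: → [4,18); WM=10
i=6 t=16 v=9: → [4,21); WM=13
i=7 t=14 v=5: → [4,21); WM=13
i=8 t=6 v=5: DROP (t<13-1); WM=13
i=9 t=21 v=1: → [21,26); WM=18

4 8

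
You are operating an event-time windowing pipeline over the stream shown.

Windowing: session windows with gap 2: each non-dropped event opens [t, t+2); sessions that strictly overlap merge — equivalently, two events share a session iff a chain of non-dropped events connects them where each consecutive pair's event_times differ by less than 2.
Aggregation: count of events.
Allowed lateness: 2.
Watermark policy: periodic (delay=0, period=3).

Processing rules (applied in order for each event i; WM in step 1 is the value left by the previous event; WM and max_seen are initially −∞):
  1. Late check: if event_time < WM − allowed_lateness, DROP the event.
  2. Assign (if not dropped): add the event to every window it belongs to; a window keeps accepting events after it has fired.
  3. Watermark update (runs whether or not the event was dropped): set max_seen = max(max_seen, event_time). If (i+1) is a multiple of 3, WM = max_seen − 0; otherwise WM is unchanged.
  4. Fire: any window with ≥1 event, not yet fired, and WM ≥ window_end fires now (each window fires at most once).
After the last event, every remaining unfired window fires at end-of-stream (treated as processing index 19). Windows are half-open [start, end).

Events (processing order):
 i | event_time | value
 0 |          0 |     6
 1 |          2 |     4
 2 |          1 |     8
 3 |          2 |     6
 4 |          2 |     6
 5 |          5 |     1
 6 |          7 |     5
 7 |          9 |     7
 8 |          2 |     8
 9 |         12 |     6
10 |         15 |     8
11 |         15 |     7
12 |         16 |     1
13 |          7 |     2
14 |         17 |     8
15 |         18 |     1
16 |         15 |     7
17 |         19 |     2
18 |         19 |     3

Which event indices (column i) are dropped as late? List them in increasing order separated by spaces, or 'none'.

i=0 t=0 v=6: → [0,2); WM=−∞
i=1 t=2 v=4: → [2,4); WM=−∞
i=2 t=1 v=8: → [0,4); WM=2
i=3 t=2 v=6: → [0,4); WM=2
i=4 t=2 v=6: → [0,4); WM=2
i=5 t=5 v=1: → [5,7); WM=5
i=6 t=7 v=5: → [7,9); WM=5
i=7 t=9 v=7: → [9,11); WM=5
i=8 t=2 v=8: DROP (t<5-2); WM=9
i=9 t=12 v=6: → [12,14); WM=9
i=10 t=15 v=8: → [15,17); WM=9
i=11 t=15 v=7: → [15,17); WM=15
i=12 t=16 v=1: → [15,18); WM=15
i=13 t=7 v=2: DROP (t<15-2); WM=15
i=14 t=17 v=8: → [15,19); WM=17
i=15 t=18 v=1: → [15,20); WM=17
i=16 t=15 v=7: → [15,20); WM=17
i=17 t=19 v=2: → [15,21); WM=19
i=18 t=19 v=3: → [15,21); WM=19

8 13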